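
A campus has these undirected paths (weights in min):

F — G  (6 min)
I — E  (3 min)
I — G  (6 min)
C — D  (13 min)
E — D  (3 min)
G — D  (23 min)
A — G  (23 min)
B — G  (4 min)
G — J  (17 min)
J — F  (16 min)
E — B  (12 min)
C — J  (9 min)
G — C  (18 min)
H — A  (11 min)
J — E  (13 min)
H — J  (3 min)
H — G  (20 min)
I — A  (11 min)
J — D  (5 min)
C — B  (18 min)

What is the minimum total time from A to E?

Compare a few routes:
A - H - J - D - E: 11+3+5+3 = 22
A - H - J - E: 11+3+13 = 27
A - I - E: 11+3 = 14
The minimum is 14 min via A - I - E.

14 min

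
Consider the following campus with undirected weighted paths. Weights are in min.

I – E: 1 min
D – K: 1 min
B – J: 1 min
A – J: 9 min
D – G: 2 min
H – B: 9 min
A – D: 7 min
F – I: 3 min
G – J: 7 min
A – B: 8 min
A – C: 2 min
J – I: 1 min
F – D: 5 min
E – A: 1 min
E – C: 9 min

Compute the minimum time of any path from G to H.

Shortest distances from G:
G: 0
D: 2  (via G)
K: 3  (via D)
F: 7  (via D)
J: 7  (via G)
B: 8  (via J)
I: 8  (via J)
A: 9  (via D)
E: 9  (via I)
C: 11  (via A)
H: 17  (via B)
Shortest route: G → J → B → H = 17 min.

17 min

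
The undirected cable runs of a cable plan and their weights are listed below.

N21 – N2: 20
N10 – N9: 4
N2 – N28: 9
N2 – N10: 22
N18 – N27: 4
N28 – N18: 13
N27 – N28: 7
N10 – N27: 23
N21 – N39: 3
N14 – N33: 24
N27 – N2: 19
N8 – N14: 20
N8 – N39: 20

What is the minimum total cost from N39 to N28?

32

Settle nodes by increasing distance from N39:
N39: 0
N21: 3  (via N39)
N8: 20  (via N39)
N2: 23  (via N21)
N28: 32  (via N2)
Shortest route: N39 → N21 → N2 → N28 = 32.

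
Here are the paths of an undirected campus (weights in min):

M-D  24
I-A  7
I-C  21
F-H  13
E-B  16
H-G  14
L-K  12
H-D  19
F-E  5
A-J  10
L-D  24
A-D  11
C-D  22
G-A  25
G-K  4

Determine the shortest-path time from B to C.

Compare a few routes:
B–E–F–H–G–A–I–C: 16+5+13+14+25+7+21 = 101
B–E–F–H–D–C: 16+5+13+19+22 = 75
B–E–F–H–D–A–I–C: 16+5+13+19+11+7+21 = 92
The minimum is 75 min via B–E–F–H–D–C.

75 min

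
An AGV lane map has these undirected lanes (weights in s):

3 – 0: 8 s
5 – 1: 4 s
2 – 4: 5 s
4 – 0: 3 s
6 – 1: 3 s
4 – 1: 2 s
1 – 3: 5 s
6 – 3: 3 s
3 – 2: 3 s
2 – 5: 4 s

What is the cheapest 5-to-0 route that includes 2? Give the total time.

Shortest 5→2: 5 → 2 = 4
Best 2 to 0: 2 → 4 → 0 costing 8
Total via 2: 4 + 8 = 12 s.

12 s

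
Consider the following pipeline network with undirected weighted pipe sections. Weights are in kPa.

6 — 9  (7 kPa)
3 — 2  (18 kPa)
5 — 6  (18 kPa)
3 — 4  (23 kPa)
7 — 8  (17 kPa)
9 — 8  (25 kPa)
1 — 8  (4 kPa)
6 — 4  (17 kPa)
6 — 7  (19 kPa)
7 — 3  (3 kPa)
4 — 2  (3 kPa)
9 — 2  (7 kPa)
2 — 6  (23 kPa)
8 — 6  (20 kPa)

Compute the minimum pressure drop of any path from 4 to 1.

Candidate routes:
4 → 6 → 8 → 1: 17+20+4 = 41
4 → 2 → 3 → 7 → 8 → 1: 3+18+3+17+4 = 45
4 → 2 → 9 → 6 → 8 → 1: 3+7+7+20+4 = 41
4 → 2 → 9 → 8 → 1: 3+7+25+4 = 39
Cheapest is 4 → 2 → 9 → 8 → 1 at 39 kPa.

39 kPa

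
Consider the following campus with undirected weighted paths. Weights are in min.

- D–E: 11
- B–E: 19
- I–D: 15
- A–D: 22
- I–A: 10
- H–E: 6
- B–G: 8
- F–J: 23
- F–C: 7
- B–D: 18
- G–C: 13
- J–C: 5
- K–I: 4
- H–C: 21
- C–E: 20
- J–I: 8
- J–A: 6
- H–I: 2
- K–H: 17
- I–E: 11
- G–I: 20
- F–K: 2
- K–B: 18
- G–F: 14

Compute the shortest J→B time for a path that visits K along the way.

30 min

Best J to K: J → I → K costing 12
Best K to B: K → B costing 18
Total via K: 12 + 18 = 30 min.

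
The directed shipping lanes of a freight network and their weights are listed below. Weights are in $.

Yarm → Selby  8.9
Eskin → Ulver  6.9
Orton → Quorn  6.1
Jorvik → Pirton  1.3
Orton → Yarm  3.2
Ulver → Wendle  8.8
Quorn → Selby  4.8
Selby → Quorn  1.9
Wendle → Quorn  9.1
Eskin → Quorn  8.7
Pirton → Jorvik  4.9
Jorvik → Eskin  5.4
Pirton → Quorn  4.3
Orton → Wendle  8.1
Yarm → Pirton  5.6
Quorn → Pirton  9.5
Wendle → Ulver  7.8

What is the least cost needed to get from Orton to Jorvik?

Shortest distances from Orton:
Orton: 0
Yarm: 3.2  (via Orton)
Quorn: 6.1  (via Orton)
Wendle: 8.1  (via Orton)
Pirton: 8.8  (via Yarm)
Selby: 10.9  (via Quorn)
Jorvik: 13.7  (via Pirton)
Shortest route: Orton–Yarm–Pirton–Jorvik = $13.7.

$13.7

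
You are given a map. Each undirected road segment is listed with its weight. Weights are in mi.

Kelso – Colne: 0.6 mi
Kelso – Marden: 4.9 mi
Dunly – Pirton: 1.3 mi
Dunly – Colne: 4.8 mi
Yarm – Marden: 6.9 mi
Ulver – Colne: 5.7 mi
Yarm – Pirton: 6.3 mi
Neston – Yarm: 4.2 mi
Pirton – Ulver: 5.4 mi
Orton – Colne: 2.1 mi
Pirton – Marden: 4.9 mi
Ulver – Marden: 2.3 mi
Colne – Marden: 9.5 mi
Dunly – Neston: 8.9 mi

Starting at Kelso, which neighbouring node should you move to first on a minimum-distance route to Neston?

Candidate routes:
Kelso - Colne - Dunly - Neston: 0.6+4.8+8.9 = 14.3
Kelso - Marden - Yarm - Neston: 4.9+6.9+4.2 = 16
Kelso - Colne - Ulver - Marden - Yarm - Neston: 0.6+5.7+2.3+6.9+4.2 = 19.7
Kelso - Colne - Dunly - Pirton - Yarm - Neston: 0.6+4.8+1.3+6.3+4.2 = 17.2
Cheapest is Kelso - Colne - Dunly - Neston at 14.3 mi.
So from Kelso the first move is to Colne.

Colne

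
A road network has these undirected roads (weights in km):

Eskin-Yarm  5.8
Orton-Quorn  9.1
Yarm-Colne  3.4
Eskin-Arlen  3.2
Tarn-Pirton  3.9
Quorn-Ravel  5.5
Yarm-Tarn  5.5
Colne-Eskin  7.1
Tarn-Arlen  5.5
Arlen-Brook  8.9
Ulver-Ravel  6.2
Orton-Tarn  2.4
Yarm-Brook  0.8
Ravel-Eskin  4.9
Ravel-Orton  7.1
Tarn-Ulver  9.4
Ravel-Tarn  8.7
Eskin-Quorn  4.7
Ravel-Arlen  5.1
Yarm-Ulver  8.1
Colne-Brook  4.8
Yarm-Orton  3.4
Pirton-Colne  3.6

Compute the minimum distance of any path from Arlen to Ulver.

11.3 km

Running Dijkstra from Arlen:
Arlen: 0
Eskin: 3.2  (via Arlen)
Ravel: 5.1  (via Arlen)
Tarn: 5.5  (via Arlen)
Orton: 7.9  (via Tarn)
Quorn: 7.9  (via Eskin)
Brook: 8.9  (via Arlen)
Yarm: 9  (via Eskin)
Pirton: 9.4  (via Tarn)
Colne: 10.3  (via Eskin)
Ulver: 11.3  (via Ravel)
Shortest route: Arlen–Ravel–Ulver = 11.3 km.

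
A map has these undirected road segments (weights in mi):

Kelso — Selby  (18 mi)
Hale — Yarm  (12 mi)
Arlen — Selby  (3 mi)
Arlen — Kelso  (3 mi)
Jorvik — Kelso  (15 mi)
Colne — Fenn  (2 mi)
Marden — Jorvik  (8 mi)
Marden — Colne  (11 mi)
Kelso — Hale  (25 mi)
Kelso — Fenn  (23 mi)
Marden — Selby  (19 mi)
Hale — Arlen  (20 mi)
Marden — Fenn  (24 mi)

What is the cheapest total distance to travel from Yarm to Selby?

35 mi

Shortest distances from Yarm:
Yarm: 0
Hale: 12  (via Yarm)
Arlen: 32  (via Hale)
Selby: 35  (via Arlen)
Shortest route: Yarm → Hale → Arlen → Selby = 35 mi.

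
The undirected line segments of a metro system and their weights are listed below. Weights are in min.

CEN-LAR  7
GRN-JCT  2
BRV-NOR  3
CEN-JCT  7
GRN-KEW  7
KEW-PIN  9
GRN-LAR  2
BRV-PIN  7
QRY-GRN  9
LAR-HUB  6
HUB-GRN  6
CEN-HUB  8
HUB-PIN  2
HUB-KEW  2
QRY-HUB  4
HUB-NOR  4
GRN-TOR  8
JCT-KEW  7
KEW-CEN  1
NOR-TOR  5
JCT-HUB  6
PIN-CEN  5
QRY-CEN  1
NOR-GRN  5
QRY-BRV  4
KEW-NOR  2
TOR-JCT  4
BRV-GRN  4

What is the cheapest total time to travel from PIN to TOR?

Candidate routes:
PIN–HUB–NOR–TOR: 2+4+5 = 11
PIN–HUB–JCT–TOR: 2+6+4 = 12
Cheapest is PIN–HUB–NOR–TOR at 11 min.

11 min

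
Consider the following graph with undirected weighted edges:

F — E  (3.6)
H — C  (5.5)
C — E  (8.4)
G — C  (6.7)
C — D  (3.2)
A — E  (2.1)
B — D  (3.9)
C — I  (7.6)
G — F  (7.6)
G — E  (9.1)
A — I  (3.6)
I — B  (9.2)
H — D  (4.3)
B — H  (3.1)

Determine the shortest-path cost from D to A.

13.7

Shortest distances from D:
D: 0
C: 3.2  (via D)
B: 3.9  (via D)
H: 4.3  (via D)
G: 9.9  (via C)
I: 10.8  (via C)
E: 11.6  (via C)
A: 13.7  (via E)
Shortest route: D–C–E–A = 13.7.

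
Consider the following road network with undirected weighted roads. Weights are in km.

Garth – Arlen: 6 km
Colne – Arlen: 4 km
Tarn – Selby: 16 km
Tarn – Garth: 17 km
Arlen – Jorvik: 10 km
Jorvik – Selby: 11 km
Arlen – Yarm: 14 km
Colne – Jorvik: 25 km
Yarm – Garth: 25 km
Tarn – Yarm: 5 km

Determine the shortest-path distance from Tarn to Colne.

23 km

Candidate routes:
Tarn–Yarm–Garth–Arlen–Colne: 5+25+6+4 = 40
Tarn–Garth–Arlen–Colne: 17+6+4 = 27
Tarn–Yarm–Arlen–Colne: 5+14+4 = 23
The minimum is 23 km via Tarn–Yarm–Arlen–Colne.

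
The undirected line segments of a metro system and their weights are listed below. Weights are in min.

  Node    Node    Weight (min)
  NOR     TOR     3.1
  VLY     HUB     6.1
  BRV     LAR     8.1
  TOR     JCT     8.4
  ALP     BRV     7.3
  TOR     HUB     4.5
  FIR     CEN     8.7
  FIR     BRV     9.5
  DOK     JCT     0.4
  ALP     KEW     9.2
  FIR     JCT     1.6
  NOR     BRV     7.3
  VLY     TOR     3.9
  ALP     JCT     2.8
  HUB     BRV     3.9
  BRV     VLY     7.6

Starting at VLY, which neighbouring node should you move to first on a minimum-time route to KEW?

Enumerating some paths:
VLY - TOR - JCT - ALP - KEW: 3.9+8.4+2.8+9.2 = 24.3
VLY - BRV - ALP - KEW: 7.6+7.3+9.2 = 24.1
Cheapest is VLY - BRV - ALP - KEW at 24.1 min.
So from VLY the first move is to BRV.

BRV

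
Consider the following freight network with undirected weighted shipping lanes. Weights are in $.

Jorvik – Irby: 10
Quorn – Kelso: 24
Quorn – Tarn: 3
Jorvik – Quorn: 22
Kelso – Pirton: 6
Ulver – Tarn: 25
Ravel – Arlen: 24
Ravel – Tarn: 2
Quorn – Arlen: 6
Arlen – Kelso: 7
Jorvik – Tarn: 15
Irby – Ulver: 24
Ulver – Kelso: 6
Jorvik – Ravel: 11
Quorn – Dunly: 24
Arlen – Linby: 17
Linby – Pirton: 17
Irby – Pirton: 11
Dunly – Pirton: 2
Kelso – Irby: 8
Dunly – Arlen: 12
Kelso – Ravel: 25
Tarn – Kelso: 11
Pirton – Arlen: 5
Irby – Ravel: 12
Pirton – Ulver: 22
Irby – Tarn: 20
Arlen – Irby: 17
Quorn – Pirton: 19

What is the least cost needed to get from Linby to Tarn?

Candidate routes:
Linby–Pirton–Kelso–Tarn: 17+6+11 = 34
Linby–Pirton–Arlen–Quorn–Tarn: 17+5+6+3 = 31
Linby–Arlen–Quorn–Tarn: 17+6+3 = 26
Linby–Arlen–Kelso–Tarn: 17+7+11 = 35
Cheapest is Linby–Arlen–Quorn–Tarn at $26.

$26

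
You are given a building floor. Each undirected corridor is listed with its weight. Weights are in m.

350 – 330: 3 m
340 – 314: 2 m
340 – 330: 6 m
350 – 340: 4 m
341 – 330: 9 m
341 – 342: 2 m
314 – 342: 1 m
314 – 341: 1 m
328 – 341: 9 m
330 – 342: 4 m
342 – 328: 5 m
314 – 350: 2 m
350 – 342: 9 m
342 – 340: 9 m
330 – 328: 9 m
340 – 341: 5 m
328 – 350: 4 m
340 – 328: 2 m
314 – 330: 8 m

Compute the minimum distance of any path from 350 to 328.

4 m

Shortest distances from 350:
350: 0
314: 2  (via 350)
341: 3  (via 314)
330: 3  (via 350)
342: 3  (via 314)
340: 4  (via 350)
328: 4  (via 350)
Shortest route: 350–328 = 4 m.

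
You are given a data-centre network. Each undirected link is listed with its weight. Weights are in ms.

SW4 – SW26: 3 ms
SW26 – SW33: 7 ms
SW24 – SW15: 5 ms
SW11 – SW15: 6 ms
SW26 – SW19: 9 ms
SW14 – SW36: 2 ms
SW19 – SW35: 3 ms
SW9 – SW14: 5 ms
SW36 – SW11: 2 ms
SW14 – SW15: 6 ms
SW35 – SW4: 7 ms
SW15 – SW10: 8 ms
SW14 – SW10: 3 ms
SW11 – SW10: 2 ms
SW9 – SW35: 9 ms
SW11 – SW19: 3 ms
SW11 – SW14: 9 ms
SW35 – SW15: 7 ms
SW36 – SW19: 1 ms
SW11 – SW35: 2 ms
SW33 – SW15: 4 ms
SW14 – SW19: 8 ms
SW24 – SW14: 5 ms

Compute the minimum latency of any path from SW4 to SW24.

Shortest distances from SW4:
SW4: 0
SW26: 3  (via SW4)
SW35: 7  (via SW4)
SW11: 9  (via SW35)
SW33: 10  (via SW26)
SW19: 10  (via SW35)
SW10: 11  (via SW11)
SW36: 11  (via SW11)
SW14: 13  (via SW36)
SW15: 14  (via SW35)
SW9: 16  (via SW35)
SW24: 18  (via SW14)
Shortest route: SW4–SW35–SW11–SW36–SW14–SW24 = 18 ms.

18 ms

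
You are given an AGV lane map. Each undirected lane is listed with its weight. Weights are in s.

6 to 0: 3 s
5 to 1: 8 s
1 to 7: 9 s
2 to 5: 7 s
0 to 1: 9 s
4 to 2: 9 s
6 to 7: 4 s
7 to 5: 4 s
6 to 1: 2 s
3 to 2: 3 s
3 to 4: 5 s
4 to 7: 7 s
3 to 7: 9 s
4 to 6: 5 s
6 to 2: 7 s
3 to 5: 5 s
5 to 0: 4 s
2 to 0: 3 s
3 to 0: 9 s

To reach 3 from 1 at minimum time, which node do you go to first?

6

Enumerating some paths:
1 - 6 - 4 - 3: 2+5+5 = 12
1 - 6 - 0 - 2 - 3: 2+3+3+3 = 11
1 - 6 - 2 - 3: 2+7+3 = 12
1 - 5 - 3: 8+5 = 13
Cheapest is 1 - 6 - 0 - 2 - 3 at 11 s.
So from 1 the first move is to 6.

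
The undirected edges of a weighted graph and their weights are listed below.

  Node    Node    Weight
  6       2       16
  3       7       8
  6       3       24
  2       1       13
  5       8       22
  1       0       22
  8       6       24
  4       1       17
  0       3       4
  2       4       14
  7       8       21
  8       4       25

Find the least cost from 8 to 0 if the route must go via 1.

Shortest 8→1: 8–4–1 = 42
Shortest 1→0: 1–0 = 22
Total via 1: 42 + 22 = 64.

64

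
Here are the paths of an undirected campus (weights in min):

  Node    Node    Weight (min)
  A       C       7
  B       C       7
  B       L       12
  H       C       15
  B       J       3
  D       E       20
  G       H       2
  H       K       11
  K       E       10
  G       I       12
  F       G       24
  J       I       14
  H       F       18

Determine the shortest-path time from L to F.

Enumerating some paths:
L - B - C - H - G - F: 12+7+15+2+24 = 60
L - B - C - H - F: 12+7+15+18 = 52
The minimum is 52 min via L - B - C - H - F.

52 min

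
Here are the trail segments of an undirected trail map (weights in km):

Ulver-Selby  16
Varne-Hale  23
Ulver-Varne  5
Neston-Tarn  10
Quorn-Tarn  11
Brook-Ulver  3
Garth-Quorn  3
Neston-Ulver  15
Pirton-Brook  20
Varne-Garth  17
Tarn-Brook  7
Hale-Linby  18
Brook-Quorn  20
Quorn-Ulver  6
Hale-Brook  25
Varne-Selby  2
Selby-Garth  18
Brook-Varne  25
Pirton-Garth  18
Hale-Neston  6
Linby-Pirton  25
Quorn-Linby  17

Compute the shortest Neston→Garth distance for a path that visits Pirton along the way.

Best Neston to Pirton: Neston–Tarn–Brook–Pirton costing 37
Best Pirton to Garth: Pirton–Garth costing 18
Total via Pirton: 37 + 18 = 55 km.

55 km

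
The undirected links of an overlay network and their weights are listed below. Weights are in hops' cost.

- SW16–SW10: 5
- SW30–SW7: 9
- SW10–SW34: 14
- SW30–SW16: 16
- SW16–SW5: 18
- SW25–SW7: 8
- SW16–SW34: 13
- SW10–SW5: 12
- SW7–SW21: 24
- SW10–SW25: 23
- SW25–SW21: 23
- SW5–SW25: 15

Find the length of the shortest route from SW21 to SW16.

Candidate routes:
SW21 - SW25 - SW10 - SW16: 23+23+5 = 51
SW21 - SW7 - SW30 - SW16: 24+9+16 = 49
The minimum is 49 hops' cost via SW21 - SW7 - SW30 - SW16.

49 hops' cost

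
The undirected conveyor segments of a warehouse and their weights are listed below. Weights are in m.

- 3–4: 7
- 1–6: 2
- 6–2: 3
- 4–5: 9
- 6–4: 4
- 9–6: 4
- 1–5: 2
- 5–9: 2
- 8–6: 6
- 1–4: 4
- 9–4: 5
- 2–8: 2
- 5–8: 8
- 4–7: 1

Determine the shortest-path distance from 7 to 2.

8 m

Enumerating some paths:
7–4–6–8–2: 1+4+6+2 = 13
7–4–1–6–2: 1+4+2+3 = 10
7–4–9–6–2: 1+5+4+3 = 13
7–4–6–2: 1+4+3 = 8
The minimum is 8 m via 7–4–6–2.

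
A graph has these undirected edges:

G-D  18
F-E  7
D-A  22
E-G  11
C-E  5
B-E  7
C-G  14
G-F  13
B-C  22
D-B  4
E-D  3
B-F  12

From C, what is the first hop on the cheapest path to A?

Compare a few routes:
C → E → F → B → D → A: 5+7+12+4+22 = 50
C → E → D → A: 5+3+22 = 30
C → E → B → D → A: 5+7+4+22 = 38
C → B → D → A: 22+4+22 = 48
Cheapest is C → E → D → A at 30.
So from C the first move is to E.

E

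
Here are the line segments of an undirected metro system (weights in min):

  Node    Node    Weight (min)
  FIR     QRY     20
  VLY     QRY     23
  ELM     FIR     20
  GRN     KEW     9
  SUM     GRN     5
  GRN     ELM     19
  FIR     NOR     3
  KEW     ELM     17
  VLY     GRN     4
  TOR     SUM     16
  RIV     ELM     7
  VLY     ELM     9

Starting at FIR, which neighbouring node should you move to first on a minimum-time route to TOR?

ELM

Compare a few routes:
FIR → ELM → GRN → SUM → TOR: 20+19+5+16 = 60
FIR → ELM → KEW → GRN → SUM → TOR: 20+17+9+5+16 = 67
FIR → ELM → VLY → GRN → SUM → TOR: 20+9+4+5+16 = 54
FIR → QRY → VLY → GRN → SUM → TOR: 20+23+4+5+16 = 68
The minimum is 54 min via FIR → ELM → VLY → GRN → SUM → TOR.
So from FIR the first move is to ELM.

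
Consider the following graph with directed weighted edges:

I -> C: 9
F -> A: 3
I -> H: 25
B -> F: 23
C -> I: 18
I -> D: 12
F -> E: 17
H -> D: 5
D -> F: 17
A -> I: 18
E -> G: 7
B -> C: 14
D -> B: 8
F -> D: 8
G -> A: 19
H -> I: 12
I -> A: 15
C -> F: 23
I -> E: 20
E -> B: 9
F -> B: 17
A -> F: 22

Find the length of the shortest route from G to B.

57

Candidate routes:
G - A - F - E - B: 19+22+17+9 = 67
G - A - I - D - B: 19+18+12+8 = 57
G - A - I - E - B: 19+18+20+9 = 66
G - A - F - B: 19+22+17 = 58
Cheapest is G - A - I - D - B at 57.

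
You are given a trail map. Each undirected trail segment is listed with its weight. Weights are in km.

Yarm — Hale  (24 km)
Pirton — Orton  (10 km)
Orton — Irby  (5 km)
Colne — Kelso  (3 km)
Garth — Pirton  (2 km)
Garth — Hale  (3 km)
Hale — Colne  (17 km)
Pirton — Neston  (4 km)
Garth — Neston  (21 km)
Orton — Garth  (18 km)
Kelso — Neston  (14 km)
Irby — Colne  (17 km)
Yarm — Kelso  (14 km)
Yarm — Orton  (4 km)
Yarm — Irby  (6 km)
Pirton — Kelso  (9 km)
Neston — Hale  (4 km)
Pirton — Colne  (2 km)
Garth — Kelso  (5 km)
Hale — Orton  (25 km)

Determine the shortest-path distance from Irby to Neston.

19 km

Shortest distances from Irby:
Irby: 0
Orton: 5  (via Irby)
Yarm: 6  (via Irby)
Pirton: 15  (via Orton)
Garth: 17  (via Pirton)
Colne: 17  (via Irby)
Neston: 19  (via Pirton)
Shortest route: Irby–Orton–Pirton–Neston = 19 km.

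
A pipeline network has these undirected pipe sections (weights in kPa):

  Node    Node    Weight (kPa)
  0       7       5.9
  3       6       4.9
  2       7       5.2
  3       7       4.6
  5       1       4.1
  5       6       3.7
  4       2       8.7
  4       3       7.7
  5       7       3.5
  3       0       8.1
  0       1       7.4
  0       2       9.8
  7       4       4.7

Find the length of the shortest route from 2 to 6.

12.4 kPa

Running Dijkstra from 2:
2: 0
7: 5.2  (via 2)
4: 8.7  (via 2)
5: 8.7  (via 7)
0: 9.8  (via 2)
3: 9.8  (via 7)
6: 12.4  (via 5)
Shortest route: 2–7–5–6 = 12.4 kPa.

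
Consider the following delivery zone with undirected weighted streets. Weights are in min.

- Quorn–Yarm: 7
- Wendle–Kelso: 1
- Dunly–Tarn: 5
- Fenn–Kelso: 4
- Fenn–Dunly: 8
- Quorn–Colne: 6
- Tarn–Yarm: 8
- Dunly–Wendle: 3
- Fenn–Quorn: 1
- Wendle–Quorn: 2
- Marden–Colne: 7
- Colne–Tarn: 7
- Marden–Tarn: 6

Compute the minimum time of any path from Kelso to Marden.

Compare a few routes:
Kelso–Fenn–Quorn–Colne–Marden: 4+1+6+7 = 18
Kelso–Wendle–Quorn–Colne–Marden: 1+2+6+7 = 16
Kelso–Wendle–Dunly–Tarn–Marden: 1+3+5+6 = 15
The minimum is 15 min via Kelso–Wendle–Dunly–Tarn–Marden.

15 min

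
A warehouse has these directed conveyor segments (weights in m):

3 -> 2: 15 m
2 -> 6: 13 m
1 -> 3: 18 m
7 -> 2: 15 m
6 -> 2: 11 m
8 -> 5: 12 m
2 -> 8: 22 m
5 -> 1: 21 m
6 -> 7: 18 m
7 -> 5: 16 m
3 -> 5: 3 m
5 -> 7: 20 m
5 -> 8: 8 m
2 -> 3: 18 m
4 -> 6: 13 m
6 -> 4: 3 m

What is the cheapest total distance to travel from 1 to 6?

Candidate routes:
1 → 3 → 2 → 6: 18+15+13 = 46
1 → 3 → 5 → 7 → 2 → 6: 18+3+20+15+13 = 69
The minimum is 46 m via 1 → 3 → 2 → 6.

46 m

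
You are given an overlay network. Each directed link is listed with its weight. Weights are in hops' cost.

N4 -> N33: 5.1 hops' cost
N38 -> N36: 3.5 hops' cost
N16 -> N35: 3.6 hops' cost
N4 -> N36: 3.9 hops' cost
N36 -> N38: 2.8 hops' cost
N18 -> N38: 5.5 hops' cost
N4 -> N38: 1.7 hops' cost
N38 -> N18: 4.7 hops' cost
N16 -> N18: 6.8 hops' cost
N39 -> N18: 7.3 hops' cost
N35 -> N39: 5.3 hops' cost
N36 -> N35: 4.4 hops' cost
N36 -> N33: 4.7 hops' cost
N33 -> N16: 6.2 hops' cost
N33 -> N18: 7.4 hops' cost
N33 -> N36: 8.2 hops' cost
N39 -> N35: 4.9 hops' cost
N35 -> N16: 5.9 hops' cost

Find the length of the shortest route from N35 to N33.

Shortest distances from N35:
N35: 0
N39: 5.3  (via N35)
N16: 5.9  (via N35)
N18: 12.6  (via N39)
N38: 18.1  (via N18)
N36: 21.6  (via N38)
N33: 26.3  (via N36)
Shortest route: N35 → N39 → N18 → N38 → N36 → N33 = 26.3 hops' cost.

26.3 hops' cost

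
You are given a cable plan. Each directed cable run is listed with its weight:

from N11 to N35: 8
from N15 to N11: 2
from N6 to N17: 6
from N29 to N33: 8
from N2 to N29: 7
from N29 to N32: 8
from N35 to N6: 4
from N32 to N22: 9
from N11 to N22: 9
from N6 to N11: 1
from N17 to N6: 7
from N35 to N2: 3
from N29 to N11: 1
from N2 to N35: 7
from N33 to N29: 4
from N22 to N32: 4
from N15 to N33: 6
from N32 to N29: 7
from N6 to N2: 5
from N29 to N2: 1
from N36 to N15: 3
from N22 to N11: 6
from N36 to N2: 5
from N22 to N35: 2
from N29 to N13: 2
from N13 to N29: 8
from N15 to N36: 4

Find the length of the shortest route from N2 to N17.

Running Dijkstra from N2:
N2: 0
N29: 7  (via N2)
N35: 7  (via N2)
N11: 8  (via N29)
N13: 9  (via N29)
N6: 11  (via N35)
N32: 15  (via N29)
N33: 15  (via N29)
N22: 17  (via N11)
N17: 17  (via N6)
Shortest route: N2–N35–N6–N17 = 17.

17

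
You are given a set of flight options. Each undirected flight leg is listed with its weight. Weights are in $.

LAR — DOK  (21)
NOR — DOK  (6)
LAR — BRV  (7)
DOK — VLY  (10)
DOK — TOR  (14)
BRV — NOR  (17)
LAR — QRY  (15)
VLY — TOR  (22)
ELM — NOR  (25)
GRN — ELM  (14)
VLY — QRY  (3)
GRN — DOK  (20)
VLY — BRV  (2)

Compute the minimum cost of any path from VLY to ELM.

$41

Compare a few routes:
VLY - DOK - GRN - ELM: 10+20+14 = 44
VLY - BRV - NOR - DOK - GRN - ELM: 2+17+6+20+14 = 59
VLY - DOK - NOR - ELM: 10+6+25 = 41
VLY - BRV - NOR - ELM: 2+17+25 = 44
Cheapest is VLY - DOK - NOR - ELM at $41.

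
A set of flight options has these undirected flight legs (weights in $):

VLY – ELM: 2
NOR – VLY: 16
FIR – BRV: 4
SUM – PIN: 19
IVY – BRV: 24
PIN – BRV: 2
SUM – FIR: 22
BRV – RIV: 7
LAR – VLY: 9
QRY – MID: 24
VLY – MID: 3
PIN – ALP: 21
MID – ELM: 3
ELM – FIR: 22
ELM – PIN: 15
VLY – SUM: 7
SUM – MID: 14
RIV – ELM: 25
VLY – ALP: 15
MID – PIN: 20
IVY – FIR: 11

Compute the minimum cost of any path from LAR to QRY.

Enumerating some paths:
LAR - VLY - ELM - PIN - MID - QRY: 9+2+15+20+24 = 70
LAR - VLY - MID - QRY: 9+3+24 = 36
LAR - VLY - ELM - MID - QRY: 9+2+3+24 = 38
LAR - VLY - SUM - MID - QRY: 9+7+14+24 = 54
Cheapest is LAR - VLY - MID - QRY at $36.

$36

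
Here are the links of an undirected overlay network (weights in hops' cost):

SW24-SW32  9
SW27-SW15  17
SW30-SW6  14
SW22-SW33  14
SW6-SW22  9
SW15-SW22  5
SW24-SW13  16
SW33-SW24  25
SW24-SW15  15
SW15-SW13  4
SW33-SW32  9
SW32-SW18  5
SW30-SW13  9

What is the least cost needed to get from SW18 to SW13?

30 hops' cost

Running Dijkstra from SW18:
SW18: 0
SW32: 5  (via SW18)
SW24: 14  (via SW32)
SW33: 14  (via SW32)
SW22: 28  (via SW33)
SW15: 29  (via SW24)
SW13: 30  (via SW24)
Shortest route: SW18–SW32–SW24–SW13 = 30 hops' cost.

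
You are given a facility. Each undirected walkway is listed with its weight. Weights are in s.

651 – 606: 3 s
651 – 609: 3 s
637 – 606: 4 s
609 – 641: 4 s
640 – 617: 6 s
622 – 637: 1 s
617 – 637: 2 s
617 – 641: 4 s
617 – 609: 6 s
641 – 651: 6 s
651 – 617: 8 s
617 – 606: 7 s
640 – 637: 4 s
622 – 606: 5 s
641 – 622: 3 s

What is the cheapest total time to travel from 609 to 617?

6 s

Shortest distances from 609:
609: 0
651: 3  (via 609)
641: 4  (via 609)
606: 6  (via 651)
617: 6  (via 609)
Shortest route: 609 → 617 = 6 s.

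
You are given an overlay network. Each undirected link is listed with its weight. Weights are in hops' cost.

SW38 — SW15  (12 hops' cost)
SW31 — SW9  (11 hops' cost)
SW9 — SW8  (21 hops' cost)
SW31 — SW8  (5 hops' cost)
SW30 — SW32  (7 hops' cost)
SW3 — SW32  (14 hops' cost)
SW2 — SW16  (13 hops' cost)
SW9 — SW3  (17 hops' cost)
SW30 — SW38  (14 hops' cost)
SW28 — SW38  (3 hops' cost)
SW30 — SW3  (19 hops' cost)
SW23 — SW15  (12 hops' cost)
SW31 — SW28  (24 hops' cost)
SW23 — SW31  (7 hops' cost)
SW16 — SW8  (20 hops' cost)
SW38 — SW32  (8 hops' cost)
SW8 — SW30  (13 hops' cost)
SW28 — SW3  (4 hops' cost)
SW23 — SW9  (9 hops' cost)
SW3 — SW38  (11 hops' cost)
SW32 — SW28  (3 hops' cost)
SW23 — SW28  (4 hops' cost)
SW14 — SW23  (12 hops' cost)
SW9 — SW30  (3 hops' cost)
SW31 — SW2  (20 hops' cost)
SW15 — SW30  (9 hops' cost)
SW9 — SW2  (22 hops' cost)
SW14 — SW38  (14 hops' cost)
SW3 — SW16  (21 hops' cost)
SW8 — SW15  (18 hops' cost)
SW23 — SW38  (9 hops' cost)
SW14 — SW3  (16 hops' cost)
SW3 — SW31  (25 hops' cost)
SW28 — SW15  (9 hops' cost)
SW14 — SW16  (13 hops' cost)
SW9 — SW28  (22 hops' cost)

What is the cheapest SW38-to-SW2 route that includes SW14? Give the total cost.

Best SW38 to SW14: SW38–SW14 costing 14
Best SW14 to SW2: SW14–SW16–SW2 costing 26
Total via SW14: 14 + 26 = 40 hops' cost.

40 hops' cost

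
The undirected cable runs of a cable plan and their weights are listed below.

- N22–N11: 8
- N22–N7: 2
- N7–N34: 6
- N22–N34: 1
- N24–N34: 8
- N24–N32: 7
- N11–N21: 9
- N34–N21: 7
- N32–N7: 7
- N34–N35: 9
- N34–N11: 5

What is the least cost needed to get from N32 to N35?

Compare a few routes:
N32 - N7 - N22 - N34 - N35: 7+2+1+9 = 19
N32 - N7 - N34 - N35: 7+6+9 = 22
The minimum is 19 via N32 - N7 - N22 - N34 - N35.

19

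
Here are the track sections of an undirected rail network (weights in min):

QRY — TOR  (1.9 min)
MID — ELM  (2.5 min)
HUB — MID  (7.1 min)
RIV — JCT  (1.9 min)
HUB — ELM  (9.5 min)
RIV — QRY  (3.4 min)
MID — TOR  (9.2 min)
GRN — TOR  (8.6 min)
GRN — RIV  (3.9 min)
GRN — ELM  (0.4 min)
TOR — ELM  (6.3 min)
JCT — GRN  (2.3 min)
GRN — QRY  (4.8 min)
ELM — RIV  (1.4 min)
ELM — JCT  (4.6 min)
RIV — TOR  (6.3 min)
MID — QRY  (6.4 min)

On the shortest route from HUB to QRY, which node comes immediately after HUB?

MID

Candidate routes:
HUB - MID - ELM - RIV - QRY: 7.1+2.5+1.4+3.4 = 14.4
HUB - ELM - GRN - QRY: 9.5+0.4+4.8 = 14.7
HUB - ELM - RIV - QRY: 9.5+1.4+3.4 = 14.3
HUB - MID - QRY: 7.1+6.4 = 13.5
The minimum is 13.5 min via HUB - MID - QRY.
So from HUB the first move is to MID.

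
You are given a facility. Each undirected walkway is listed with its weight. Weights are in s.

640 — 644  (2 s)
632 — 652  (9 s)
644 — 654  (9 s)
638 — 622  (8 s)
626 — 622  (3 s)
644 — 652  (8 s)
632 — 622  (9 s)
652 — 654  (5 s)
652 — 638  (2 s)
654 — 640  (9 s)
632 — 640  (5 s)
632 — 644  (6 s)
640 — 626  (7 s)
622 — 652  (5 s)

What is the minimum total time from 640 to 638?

Candidate routes:
640–654–652–638: 9+5+2 = 16
640–644–652–638: 2+8+2 = 12
640–632–652–638: 5+9+2 = 16
Cheapest is 640–644–652–638 at 12 s.

12 s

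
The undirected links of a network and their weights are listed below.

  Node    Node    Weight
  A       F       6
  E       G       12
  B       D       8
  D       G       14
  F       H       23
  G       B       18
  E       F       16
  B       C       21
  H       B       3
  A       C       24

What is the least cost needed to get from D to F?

Enumerating some paths:
D–B–H–F: 8+3+23 = 34
D–G–E–F: 14+12+16 = 42
Cheapest is D–B–H–F at 34.

34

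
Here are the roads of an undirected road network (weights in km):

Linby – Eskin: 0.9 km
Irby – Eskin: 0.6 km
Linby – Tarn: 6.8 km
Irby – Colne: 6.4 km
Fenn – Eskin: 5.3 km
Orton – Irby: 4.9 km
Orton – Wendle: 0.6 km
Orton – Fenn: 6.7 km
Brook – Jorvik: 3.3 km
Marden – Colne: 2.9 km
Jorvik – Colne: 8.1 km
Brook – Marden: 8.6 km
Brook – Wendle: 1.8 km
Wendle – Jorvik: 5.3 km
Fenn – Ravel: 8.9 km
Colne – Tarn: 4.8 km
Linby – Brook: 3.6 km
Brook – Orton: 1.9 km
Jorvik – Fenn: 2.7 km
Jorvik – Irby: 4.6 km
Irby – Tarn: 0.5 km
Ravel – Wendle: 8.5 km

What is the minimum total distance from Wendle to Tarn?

Shortest distances from Wendle:
Wendle: 0
Orton: 0.6  (via Wendle)
Brook: 1.8  (via Wendle)
Jorvik: 5.1  (via Brook)
Linby: 5.4  (via Brook)
Irby: 5.5  (via Orton)
Tarn: 6  (via Irby)
Shortest route: Wendle → Orton → Irby → Tarn = 6 km.

6 km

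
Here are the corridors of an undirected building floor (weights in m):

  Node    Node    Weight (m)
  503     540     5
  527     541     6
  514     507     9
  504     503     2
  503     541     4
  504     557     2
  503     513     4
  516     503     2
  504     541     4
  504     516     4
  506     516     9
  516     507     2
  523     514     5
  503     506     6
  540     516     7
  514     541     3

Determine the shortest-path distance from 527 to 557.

Candidate routes:
527 → 541 → 503 → 516 → 504 → 557: 6+4+2+4+2 = 18
527 → 541 → 514 → 507 → 516 → 504 → 557: 6+3+9+2+4+2 = 26
527 → 541 → 503 → 504 → 557: 6+4+2+2 = 14
527 → 541 → 504 → 557: 6+4+2 = 12
Cheapest is 527 → 541 → 504 → 557 at 12 m.

12 m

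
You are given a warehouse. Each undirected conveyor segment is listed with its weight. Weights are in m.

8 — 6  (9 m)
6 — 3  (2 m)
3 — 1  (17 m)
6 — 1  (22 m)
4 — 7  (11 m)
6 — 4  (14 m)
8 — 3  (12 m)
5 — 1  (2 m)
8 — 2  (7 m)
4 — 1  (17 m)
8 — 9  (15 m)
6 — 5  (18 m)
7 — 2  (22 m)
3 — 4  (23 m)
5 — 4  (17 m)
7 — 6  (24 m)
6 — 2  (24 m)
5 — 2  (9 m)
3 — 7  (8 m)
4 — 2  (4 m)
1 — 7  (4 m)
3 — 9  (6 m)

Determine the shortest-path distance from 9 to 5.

20 m

Compare a few routes:
9 - 3 - 7 - 1 - 5: 6+8+4+2 = 20
9 - 3 - 6 - 5: 6+2+18 = 26
9 - 3 - 1 - 5: 6+17+2 = 25
Cheapest is 9 - 3 - 7 - 1 - 5 at 20 m.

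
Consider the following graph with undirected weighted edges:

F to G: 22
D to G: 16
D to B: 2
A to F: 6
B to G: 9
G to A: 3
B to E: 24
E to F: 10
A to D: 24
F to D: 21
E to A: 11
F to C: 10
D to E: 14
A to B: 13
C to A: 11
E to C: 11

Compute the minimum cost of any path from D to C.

25

Enumerating some paths:
D → G → A → C: 16+3+11 = 30
D → B → A → C: 2+13+11 = 26
D → B → G → A → C: 2+9+3+11 = 25
The minimum is 25 via D → B → G → A → C.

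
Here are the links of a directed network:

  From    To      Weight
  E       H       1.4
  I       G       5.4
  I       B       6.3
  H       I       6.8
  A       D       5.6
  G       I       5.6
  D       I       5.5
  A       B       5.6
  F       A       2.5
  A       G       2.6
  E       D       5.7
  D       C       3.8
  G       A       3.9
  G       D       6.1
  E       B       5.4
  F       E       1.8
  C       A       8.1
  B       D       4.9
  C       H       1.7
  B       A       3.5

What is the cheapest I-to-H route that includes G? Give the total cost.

Best I to G: I–G costing 5.4
Shortest G→H: G–D–C–H = 11.6
Total via G: 5.4 + 11.6 = 17.

17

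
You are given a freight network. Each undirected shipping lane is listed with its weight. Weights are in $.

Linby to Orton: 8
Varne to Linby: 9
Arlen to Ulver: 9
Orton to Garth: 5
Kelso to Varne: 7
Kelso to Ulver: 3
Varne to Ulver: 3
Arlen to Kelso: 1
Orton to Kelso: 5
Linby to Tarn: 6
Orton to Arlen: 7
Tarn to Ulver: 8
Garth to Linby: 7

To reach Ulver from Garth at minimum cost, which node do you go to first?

Enumerating some paths:
Garth → Orton → Arlen → Kelso → Ulver: 5+7+1+3 = 16
Garth → Orton → Kelso → Ulver: 5+5+3 = 13
Garth → Linby → Varne → Ulver: 7+9+3 = 19
The minimum is $13 via Garth → Orton → Kelso → Ulver.
So from Garth the first move is to Orton.

Orton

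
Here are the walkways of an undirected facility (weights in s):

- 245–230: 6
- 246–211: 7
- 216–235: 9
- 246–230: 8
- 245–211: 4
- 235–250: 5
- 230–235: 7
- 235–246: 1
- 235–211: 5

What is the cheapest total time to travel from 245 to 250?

Enumerating some paths:
245 - 211 - 235 - 250: 4+5+5 = 14
245 - 211 - 246 - 235 - 250: 4+7+1+5 = 17
245 - 230 - 235 - 250: 6+7+5 = 18
Cheapest is 245 - 211 - 235 - 250 at 14 s.

14 s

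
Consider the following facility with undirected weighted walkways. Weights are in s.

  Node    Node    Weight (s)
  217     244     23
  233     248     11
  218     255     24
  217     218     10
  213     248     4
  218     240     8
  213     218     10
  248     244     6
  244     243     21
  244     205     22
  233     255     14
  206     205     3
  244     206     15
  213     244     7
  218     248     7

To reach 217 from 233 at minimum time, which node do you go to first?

Compare a few routes:
233 → 248 → 218 → 217: 11+7+10 = 28
233 → 248 → 244 → 213 → 218 → 217: 11+6+7+10+10 = 44
233 → 248 → 244 → 217: 11+6+23 = 40
233 → 248 → 213 → 218 → 217: 11+4+10+10 = 35
Cheapest is 233 → 248 → 218 → 217 at 28 s.
So from 233 the first move is to 248.

248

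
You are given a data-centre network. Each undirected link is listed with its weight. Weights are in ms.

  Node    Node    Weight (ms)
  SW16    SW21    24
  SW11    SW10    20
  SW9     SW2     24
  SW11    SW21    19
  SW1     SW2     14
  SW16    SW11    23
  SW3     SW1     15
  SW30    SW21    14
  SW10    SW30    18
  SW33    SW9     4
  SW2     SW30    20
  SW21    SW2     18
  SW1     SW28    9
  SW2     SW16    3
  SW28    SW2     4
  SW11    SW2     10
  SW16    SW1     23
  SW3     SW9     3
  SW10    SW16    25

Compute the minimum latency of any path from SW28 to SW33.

Compare a few routes:
SW28 → SW2 → SW9 → SW33: 4+24+4 = 32
SW28 → SW1 → SW3 → SW9 → SW33: 9+15+3+4 = 31
SW28 → SW1 → SW2 → SW9 → SW33: 9+14+24+4 = 51
SW28 → SW2 → SW1 → SW3 → SW9 → SW33: 4+14+15+3+4 = 40
The minimum is 31 ms via SW28 → SW1 → SW3 → SW9 → SW33.

31 ms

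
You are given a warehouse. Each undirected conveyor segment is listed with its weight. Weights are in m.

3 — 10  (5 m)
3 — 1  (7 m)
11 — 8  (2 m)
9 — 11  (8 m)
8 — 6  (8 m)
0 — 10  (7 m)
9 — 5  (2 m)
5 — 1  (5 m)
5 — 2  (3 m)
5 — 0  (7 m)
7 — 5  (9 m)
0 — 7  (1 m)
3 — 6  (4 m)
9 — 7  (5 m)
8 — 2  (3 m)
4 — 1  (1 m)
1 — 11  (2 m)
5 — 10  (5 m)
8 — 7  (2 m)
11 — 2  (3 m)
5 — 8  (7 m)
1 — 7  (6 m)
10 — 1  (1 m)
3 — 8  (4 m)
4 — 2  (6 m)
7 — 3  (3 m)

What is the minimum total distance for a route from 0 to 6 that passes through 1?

17 m

Best 0 to 1: 0 → 7 → 1 costing 7
Shortest 1→6: 1 → 10 → 3 → 6 = 10
Total via 1: 7 + 10 = 17 m.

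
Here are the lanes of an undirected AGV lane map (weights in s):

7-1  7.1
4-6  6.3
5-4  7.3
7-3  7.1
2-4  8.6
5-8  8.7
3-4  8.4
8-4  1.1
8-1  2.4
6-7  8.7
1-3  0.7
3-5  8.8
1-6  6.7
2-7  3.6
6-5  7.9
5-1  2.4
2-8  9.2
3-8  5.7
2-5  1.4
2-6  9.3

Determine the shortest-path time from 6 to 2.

Running Dijkstra from 6:
6: 0
4: 6.3  (via 6)
1: 6.7  (via 6)
3: 7.4  (via 1)
8: 7.4  (via 4)
5: 7.9  (via 6)
7: 8.7  (via 6)
2: 9.3  (via 6)
Shortest route: 6–2 = 9.3 s.

9.3 s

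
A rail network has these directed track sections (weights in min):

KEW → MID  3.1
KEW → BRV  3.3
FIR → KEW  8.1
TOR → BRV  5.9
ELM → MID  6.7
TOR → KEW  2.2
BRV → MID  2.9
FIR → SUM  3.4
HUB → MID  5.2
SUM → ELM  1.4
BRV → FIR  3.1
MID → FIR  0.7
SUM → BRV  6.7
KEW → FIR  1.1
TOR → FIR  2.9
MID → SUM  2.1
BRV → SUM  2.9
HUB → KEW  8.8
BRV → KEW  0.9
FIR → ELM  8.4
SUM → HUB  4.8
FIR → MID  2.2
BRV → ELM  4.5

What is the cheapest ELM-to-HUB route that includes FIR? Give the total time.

15.6 min

Best ELM to FIR: ELM–MID–FIR costing 7.4
Best FIR to HUB: FIR–SUM–HUB costing 8.2
Total via FIR: 7.4 + 8.2 = 15.6 min.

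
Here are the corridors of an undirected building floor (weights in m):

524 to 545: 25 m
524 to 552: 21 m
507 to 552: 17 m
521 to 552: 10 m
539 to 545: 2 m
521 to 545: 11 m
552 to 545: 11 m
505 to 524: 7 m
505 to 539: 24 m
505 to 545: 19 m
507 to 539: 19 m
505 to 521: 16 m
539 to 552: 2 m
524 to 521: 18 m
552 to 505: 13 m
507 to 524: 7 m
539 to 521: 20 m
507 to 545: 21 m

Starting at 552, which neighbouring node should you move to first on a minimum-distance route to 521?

521

Enumerating some paths:
552–521: 10 = 10
552–545–521: 11+11 = 22
552–539–545–521: 2+2+11 = 15
552–539–521: 2+20 = 22
Cheapest is 552–521 at 10 m.
So from 552 the first move is to 521.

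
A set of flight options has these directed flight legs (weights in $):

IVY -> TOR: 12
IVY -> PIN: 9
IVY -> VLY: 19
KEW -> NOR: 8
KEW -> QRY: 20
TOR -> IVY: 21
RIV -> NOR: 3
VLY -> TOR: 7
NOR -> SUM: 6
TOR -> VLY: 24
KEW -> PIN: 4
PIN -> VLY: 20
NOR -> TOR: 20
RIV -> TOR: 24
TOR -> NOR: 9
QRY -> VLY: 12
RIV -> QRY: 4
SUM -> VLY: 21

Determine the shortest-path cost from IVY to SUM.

Settle nodes by increasing distance from IVY:
IVY: 0
PIN: 9  (via IVY)
TOR: 12  (via IVY)
VLY: 19  (via IVY)
NOR: 21  (via TOR)
SUM: 27  (via NOR)
Shortest route: IVY–TOR–NOR–SUM = $27.

$27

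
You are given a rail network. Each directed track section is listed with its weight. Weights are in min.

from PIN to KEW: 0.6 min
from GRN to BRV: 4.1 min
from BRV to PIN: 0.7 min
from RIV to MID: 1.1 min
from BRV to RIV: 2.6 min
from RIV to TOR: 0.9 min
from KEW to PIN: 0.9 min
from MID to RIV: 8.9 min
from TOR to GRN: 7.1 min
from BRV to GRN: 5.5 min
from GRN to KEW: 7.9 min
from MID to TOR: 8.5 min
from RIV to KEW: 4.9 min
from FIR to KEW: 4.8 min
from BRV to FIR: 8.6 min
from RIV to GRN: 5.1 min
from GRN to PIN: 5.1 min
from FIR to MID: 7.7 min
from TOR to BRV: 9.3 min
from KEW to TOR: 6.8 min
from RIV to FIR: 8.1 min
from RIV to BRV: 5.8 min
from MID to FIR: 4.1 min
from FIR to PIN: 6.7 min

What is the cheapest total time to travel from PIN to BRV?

Shortest distances from PIN:
PIN: 0
KEW: 0.6  (via PIN)
TOR: 7.4  (via KEW)
GRN: 14.5  (via TOR)
BRV: 16.7  (via TOR)
Shortest route: PIN–KEW–TOR–BRV = 16.7 min.

16.7 min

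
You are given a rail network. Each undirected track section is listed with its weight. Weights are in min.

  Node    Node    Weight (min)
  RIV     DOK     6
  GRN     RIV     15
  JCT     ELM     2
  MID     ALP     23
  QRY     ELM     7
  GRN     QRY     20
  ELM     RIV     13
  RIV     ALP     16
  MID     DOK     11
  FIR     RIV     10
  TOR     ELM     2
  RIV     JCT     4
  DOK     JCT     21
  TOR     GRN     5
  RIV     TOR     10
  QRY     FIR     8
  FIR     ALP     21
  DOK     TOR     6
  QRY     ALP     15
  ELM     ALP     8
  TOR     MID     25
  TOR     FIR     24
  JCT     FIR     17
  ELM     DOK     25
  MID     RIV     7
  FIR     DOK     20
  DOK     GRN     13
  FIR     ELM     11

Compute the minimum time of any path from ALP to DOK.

Enumerating some paths:
ALP → ELM → TOR → DOK: 8+2+6 = 16
ALP → ELM → JCT → RIV → DOK: 8+2+4+6 = 20
ALP → RIV → DOK: 16+6 = 22
The minimum is 16 min via ALP → ELM → TOR → DOK.

16 min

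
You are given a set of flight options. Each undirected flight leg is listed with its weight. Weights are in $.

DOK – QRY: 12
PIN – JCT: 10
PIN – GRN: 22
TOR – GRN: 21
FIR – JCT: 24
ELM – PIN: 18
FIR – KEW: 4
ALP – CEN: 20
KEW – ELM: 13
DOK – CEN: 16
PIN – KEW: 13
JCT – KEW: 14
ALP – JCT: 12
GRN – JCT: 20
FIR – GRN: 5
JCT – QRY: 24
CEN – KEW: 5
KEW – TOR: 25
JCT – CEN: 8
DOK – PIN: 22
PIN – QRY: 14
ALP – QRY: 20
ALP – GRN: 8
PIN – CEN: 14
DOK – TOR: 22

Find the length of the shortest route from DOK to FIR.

Settle nodes by increasing distance from DOK:
DOK: 0
QRY: 12  (via DOK)
CEN: 16  (via DOK)
KEW: 21  (via CEN)
TOR: 22  (via DOK)
PIN: 22  (via DOK)
JCT: 24  (via CEN)
FIR: 25  (via KEW)
Shortest route: DOK → CEN → KEW → FIR = $25.

$25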